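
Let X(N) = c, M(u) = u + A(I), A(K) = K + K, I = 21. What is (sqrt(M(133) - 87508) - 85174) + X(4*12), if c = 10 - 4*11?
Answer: -85208 + I*sqrt(87333) ≈ -85208.0 + 295.52*I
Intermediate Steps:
c = -34 (c = 10 - 44 = -34)
A(K) = 2*K
M(u) = 42 + u (M(u) = u + 2*21 = u + 42 = 42 + u)
X(N) = -34
(sqrt(M(133) - 87508) - 85174) + X(4*12) = (sqrt((42 + 133) - 87508) - 85174) - 34 = (sqrt(175 - 87508) - 85174) - 34 = (sqrt(-87333) - 85174) - 34 = (I*sqrt(87333) - 85174) - 34 = (-85174 + I*sqrt(87333)) - 34 = -85208 + I*sqrt(87333)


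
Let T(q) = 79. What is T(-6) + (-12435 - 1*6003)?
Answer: -18359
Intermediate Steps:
T(-6) + (-12435 - 1*6003) = 79 + (-12435 - 1*6003) = 79 + (-12435 - 6003) = 79 - 18438 = -18359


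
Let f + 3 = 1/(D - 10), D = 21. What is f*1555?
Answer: -49760/11 ≈ -4523.6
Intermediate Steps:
f = -32/11 (f = -3 + 1/(21 - 10) = -3 + 1/11 = -32/11 ≈ -2.9091)
f*1555 = -32/11*1555 = -49760/11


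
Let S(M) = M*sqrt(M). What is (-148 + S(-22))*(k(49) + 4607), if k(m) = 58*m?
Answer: -1102452 - 163878*I*sqrt(22) ≈ -1.1025e+6 - 7.6866e+5*I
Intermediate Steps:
S(M) = M**(3/2)
(-148 + S(-22))*(k(49) + 4607) = (-148 + (-22)**(3/2))*(58*49 + 4607) = (-148 - 22*I*sqrt(22))*(2842 + 4607) = (-148 - 22*I*sqrt(22))*7449 = -1102452 - 163878*I*sqrt(22)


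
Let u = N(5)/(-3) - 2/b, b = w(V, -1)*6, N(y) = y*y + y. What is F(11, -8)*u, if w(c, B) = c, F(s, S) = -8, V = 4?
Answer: 242/3 ≈ 80.667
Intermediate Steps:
N(y) = y + y² (N(y) = y² + y = y + y²)
b = 24 (b = 4*6 = 24)
u = -121/12 (u = (5*(1 + 5))/(-3) - 2/24 = (5*6)*(-⅓) - 2*1/24 = 30*(-⅓) - 1/12 = -10 - 1/12 = -121/12 ≈ -10.083)
F(11, -8)*u = -8*(-121/12) = 242/3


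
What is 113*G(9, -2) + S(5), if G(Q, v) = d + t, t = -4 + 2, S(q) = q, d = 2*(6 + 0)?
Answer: 1135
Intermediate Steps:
d = 12 (d = 2*6 = 12)
t = -2
G(Q, v) = 10 (G(Q, v) = 12 - 2 = 10)
113*G(9, -2) + S(5) = 113*10 + 5 = 1130 + 5 = 1135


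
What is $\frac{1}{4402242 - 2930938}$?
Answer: $\frac{1}{1471304} \approx 6.7967 \cdot 10^{-7}$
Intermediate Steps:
$\frac{1}{4402242 - 2930938} = \frac{1}{1471304}$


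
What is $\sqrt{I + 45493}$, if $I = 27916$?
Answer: $\sqrt{73409} \approx 270.94$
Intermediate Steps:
$\sqrt{I + 45493} = \sqrt{27916 + 45493} = \sqrt{73409}$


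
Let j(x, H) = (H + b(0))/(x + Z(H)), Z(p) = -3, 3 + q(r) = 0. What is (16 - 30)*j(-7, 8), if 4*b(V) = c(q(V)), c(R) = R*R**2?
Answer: 7/4 ≈ 1.7500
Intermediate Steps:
q(r) = -3 (q(r) = -3 + 0 = -3)
c(R) = R**3
b(V) = -27/4 (b(V) = (1/4)*(-3)**3 = (1/4)*(-27) = -27/4)
j(x, H) = (-27/4 + H)/(-3 + x) (j(x, H) = (H - 27/4)/(x - 3) = (-27/4 + H)/(-3 + x))
(16 - 30)*j(-7, 8) = (16 - 30)*((-27/4 + 8)/(-3 - 7)) = -14*5/((-10)*4) = -(-7)*5/(5*4) = -14*(-1/8) = 7/4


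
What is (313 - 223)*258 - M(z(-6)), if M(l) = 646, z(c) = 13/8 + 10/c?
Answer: 22574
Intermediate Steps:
z(c) = 13/8 + 10/c (z(c) = 13*(⅛) + 10/c = 13/8 + 10/c)
(313 - 223)*258 - M(z(-6)) = (313 - 223)*258 - 1*646 = 90*258 - 646 = 23220 - 646 = 22574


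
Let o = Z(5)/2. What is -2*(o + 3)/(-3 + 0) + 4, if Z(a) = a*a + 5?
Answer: 16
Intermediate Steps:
Z(a) = 5 + a**2 (Z(a) = a**2 + 5 = 5 + a**2)
o = 15 (o = (5 + 5**2)/2 = (5 + 25)*(1/2) = 30*(1/2) = 15)
-2*(o + 3)/(-3 + 0) + 4 = -2*(15 + 3)/(-3 + 0) + 4 = -36/(-3) + 4 = -36*(-1)/3 + 4 = -2*(-6) + 4 = 12 + 4 = 16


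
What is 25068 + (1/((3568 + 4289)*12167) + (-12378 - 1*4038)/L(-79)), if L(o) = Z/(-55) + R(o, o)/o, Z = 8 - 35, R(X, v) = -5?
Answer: -131011804397867/28774431819 ≈ -4553.1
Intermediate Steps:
Z = -27
L(o) = 27/55 - 5/o (L(o) = -27/(-55) - 5/o = -27*(-1/55) - 5/o = 27/55 - 5/o)
25068 + (1/((3568 + 4289)*12167) + (-12378 - 1*4038)/L(-79)) = 25068 + (1/((3568 + 4289)*12167) + (-12378 - 1*4038)/(27/55 - 5/(-79))) = 25068 + ((1/12167)/7857 + (-12378 - 4038)/(27/55 - 5*(-1/79))) = 25068 + ((1/7857)*(1/12167) - 16416/(27/55 + 5/79)) = 25068 + (1/95596119 - 16416/2408/4345) = 25068 + (1/95596119 - 16416*4345/2408) = 25068 + (1/95596119 - 8915940/301) = 25068 - 852329261236559/28774431819 = -131011804397867/28774431819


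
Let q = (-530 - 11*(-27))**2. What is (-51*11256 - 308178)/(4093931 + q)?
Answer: -147039/691370 ≈ -0.21268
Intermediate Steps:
q = 54289 (q = (-530 + 297)**2 = (-233)**2 = 54289)
(-51*11256 - 308178)/(4093931 + q) = (-51*11256 - 308178)/(4093931 + 54289) = (-574056 - 308178)/4148220 = -882234*1/4148220 = -147039/691370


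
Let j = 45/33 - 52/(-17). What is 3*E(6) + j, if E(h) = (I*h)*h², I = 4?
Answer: 485531/187 ≈ 2596.4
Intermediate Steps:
j = 827/187 (j = 45*(1/33) - 52*(-1/17) = 15/11 + 52/17 = 827/187 ≈ 4.4225)
E(h) = 4*h³ (E(h) = (4*h)*h² = 4*h³)
3*E(6) + j = 3*(4*6³) + 827/187 = 3*(4*216) + 827/187 = 3*864 + 827/187 = 2592 + 827/187 = 485531/187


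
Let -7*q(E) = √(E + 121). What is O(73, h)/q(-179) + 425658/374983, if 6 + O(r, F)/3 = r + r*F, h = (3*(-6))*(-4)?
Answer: 425658/374983 + 111783*I*√58/58 ≈ 1.1351 + 14678.0*I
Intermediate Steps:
q(E) = -√(121 + E)/7 (q(E) = -√(E + 121)/7 = -√(121 + E)/7)
h = 72 (h = -18*(-4) = 72)
O(r, F) = -18 + 3*r + 3*F*r (O(r, F) = -18 + 3*(r + r*F) = -18 + 3*(r + F*r) = -18 + (3*r + 3*F*r) = -18 + 3*r + 3*F*r)
O(73, h)/q(-179) + 425658/374983 = (-18 + 3*73 + 3*72*73)/((-√(121 - 179)/7)) + 425658/374983 = (-18 + 219 + 15768)/((-I*√58/7)) + 425658*(1/374983) = 15969/((-I*√58/7)) + 425658/374983 = 15969*(7*I*√58/58) + 425658/374983 = 111783*I*√58/58 + 425658/374983 = 425658/374983 + 111783*I*√58/58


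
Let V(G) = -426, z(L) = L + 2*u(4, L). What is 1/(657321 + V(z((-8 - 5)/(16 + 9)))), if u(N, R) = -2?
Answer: 1/656895 ≈ 1.5223e-6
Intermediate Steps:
z(L) = -4 + L (z(L) = L + 2*(-2) = L - 4 = -4 + L)
1/(657321 + V(z((-8 - 5)/(16 + 9)))) = 1/(657321 - 426) = 1/656895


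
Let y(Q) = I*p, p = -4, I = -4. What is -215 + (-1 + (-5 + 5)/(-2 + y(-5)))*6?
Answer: -221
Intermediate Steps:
y(Q) = 16 (y(Q) = -4*(-4) = 16)
-215 + (-1 + (-5 + 5)/(-2 + y(-5)))*6 = -215 + (-1 + (-5 + 5)/(-2 + 16))*6 = -215 + (-1 + 0/14)*6 = -215 + (-1 + 0*(1/14))*6 = -215 + (-1 + 0)*6 = -215 - 1*6 = -215 - 6 = -221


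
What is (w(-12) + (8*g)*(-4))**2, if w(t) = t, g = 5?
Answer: 29584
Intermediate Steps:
(w(-12) + (8*g)*(-4))**2 = (-12 + (8*5)*(-4))**2 = (-12 + 40*(-4))**2 = (-12 - 160)**2 = (-172)**2 = 29584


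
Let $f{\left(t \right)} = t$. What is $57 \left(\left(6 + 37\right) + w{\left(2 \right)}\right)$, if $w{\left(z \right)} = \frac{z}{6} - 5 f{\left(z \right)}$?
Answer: $1900$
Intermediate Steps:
$w{\left(z \right)} = - \frac{29 z}{6}$ ($w{\left(z \right)} = \frac{z}{6} - 5 z = - \frac{29 z}{6}$)
$57 \left(\left(6 + 37\right) + w{\left(2 \right)}\right) = 57 \left(\left(6 + 37\right) - \frac{29}{3}\right) = 57 \left(43 - \frac{29}{3}\right) = 57 \cdot \frac{100}{3} = 1900$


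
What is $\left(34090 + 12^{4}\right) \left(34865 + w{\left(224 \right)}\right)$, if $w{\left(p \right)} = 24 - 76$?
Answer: $1908657538$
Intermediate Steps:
$w{\left(p \right)} = -52$
$\left(34090 + 12^{4}\right) \left(34865 + w{\left(224 \right)}\right) = \left(34090 + 12^{4}\right) \left(34865 - 52\right) = \left(34090 + 20736\right) 34813 = 54826 \cdot 34813 = 1908657538$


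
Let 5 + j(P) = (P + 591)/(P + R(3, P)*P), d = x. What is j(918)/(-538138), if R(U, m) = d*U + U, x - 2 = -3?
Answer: 1027/164670228 ≈ 6.2367e-6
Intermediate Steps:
x = -1 (x = 2 - 3 = -1)
d = -1
R(U, m) = 0 (R(U, m) = -U + U = 0)
j(P) = -5 + (591 + P)/P (j(P) = -5 + (P + 591)/(P + 0*P) = -5 + (591 + P)/(P + 0) = -5 + (591 + P)/P)
j(918)/(-538138) = (-4 + 591/918)/(-538138) = (-4 + 591*(1/918))*(-1/538138) = (-4 + 197/306)*(-1/538138) = -1027/306*(-1/538138) = 1027/164670228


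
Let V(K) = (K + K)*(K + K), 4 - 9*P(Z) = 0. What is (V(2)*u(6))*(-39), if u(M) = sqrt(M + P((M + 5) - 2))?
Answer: -208*sqrt(58) ≈ -1584.1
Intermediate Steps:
P(Z) = 4/9 (P(Z) = 4/9 - 1/9*0 = 4/9 + 0 = 4/9)
V(K) = 4*K**2 (V(K) = (2*K)*(2*K) = 4*K**2)
u(M) = sqrt(4/9 + M) (u(M) = sqrt(M + 4/9) = sqrt(4/9 + M))
(V(2)*u(6))*(-39) = ((4*2**2)*(sqrt(4 + 9*6)/3))*(-39) = ((4*4)*(sqrt(4 + 54)/3))*(-39) = (16*(sqrt(58)/3))*(-39) = (16*sqrt(58)/3)*(-39) = -208*sqrt(58)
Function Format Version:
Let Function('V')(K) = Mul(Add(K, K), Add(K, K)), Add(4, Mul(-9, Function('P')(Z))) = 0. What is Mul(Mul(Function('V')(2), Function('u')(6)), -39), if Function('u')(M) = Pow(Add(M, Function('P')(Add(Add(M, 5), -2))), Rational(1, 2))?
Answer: Mul(-208, Pow(58, Rational(1, 2))) ≈ -1584.1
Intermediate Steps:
Function('P')(Z) = Rational(4, 9) (Function('P')(Z) = Add(Rational(4, 9), Mul(Rational(-1, 9), 0)) = Add(Rational(4, 9), 0) = Rational(4, 9))
Function('V')(K) = Mul(4, Pow(K, 2)) (Function('V')(K) = Mul(Mul(2, K), Mul(2, K)) = Mul(4, Pow(K, 2)))
Function('u')(M) = Pow(Add(Rational(4, 9), M), Rational(1, 2)) (Function('u')(M) = Pow(Add(M, Rational(4, 9)), Rational(1, 2)) = Pow(Add(Rational(4, 9), M), Rational(1, 2)))
Mul(Mul(Function('V')(2), Function('u')(6)), -39) = Mul(Mul(Mul(4, Pow(2, 2)), Mul(Rational(1, 3), Pow(Add(4, Mul(9, 6)), Rational(1, 2)))), -39) = Mul(Mul(Mul(4, 4), Mul(Rational(1, 3), Pow(Add(4, 54), Rational(1, 2)))), -39) = Mul(Mul(16, Mul(Rational(1, 3), Pow(58, Rational(1, 2)))), -39) = Mul(Mul(Rational(16, 3), Pow(58, Rational(1, 2))), -39) = Mul(-208, Pow(58, Rational(1, 2)))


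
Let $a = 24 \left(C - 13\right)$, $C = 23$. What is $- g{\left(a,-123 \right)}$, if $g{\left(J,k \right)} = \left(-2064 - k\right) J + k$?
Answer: $465963$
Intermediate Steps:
$a = 240$ ($a = 24 \left(23 - 13\right) = 24 \cdot 10 = 240$)
$g{\left(J,k \right)} = k + J \left(-2064 - k\right)$ ($g{\left(J,k \right)} = J \left(-2064 - k\right) + k = k + J \left(-2064 - k\right)$)
$- g{\left(a,-123 \right)} = - (-123 - 495360 - 240 \left(-123\right)) = - (-123 - 495360 + 29520) = \left(-1\right) \left(-465963\right) = 465963$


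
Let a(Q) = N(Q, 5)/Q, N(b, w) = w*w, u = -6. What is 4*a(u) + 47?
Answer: 91/3 ≈ 30.333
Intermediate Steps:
N(b, w) = w**2
a(Q) = 25/Q (a(Q) = 5**2/Q = 25/Q)
4*a(u) + 47 = 4*(25/(-6)) + 47 = 4*(25*(-1/6)) + 47 = 4*(-25/6) + 47 = -50/3 + 47 = 91/3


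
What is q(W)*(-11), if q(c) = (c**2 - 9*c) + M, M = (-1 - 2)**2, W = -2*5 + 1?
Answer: -1881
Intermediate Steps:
W = -9 (W = -10 + 1 = -9)
M = 9 (M = (-3)**2 = 9)
q(c) = 9 + c**2 - 9*c (q(c) = (c**2 - 9*c) + 9 = 9 + c**2 - 9*c)
q(W)*(-11) = (9 + (-9)**2 - 9*(-9))*(-11) = (9 + 81 + 81)*(-11) = 171*(-11) = -1881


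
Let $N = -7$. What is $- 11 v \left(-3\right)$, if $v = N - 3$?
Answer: $-330$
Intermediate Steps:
$v = -10$ ($v = -7 - 3 = -10$)
$- 11 v \left(-3\right) = \left(-11\right) \left(-10\right) \left(-3\right) = 110 \left(-3\right) = -330$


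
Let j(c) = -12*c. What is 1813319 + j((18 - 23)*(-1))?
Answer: 1813259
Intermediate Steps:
1813319 + j((18 - 23)*(-1)) = 1813319 - 12*(18 - 23)*(-1) = 1813319 - (-60)*(-1) = 1813319 - 12*5 = 1813319 - 60 = 1813259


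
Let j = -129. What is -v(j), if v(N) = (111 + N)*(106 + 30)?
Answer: 2448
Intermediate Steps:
v(N) = 15096 + 136*N (v(N) = (111 + N)*136 = 15096 + 136*N)
-v(j) = -(15096 + 136*(-129)) = -(15096 - 17544) = -1*(-2448) = 2448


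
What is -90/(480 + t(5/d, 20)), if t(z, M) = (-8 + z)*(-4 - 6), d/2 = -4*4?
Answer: -96/599 ≈ -0.16027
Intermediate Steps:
d = -32 (d = 2*(-4*4) = 2*(-16) = -32)
t(z, M) = 80 - 10*z (t(z, M) = (-8 + z)*(-10) = 80 - 10*z)
-90/(480 + t(5/d, 20)) = -90/(480 + (80 - 50/(-32))) = -90/(480 + (80 - 50*(-1)/32)) = -90/(480 + (80 - 10*(-5/32))) = -90/(480 + (80 + 25/16)) = -90/(480 + 1305/16) = -90/(8985/16) = (16/8985)*(-90) = -96/599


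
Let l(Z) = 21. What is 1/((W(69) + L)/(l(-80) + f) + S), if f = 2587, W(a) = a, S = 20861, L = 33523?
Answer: 326/6804885 ≈ 4.7907e-5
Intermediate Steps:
1/((W(69) + L)/(l(-80) + f) + S) = 1/((69 + 33523)/(21 + 2587) + 20861) = 1/(33592/2608 + 20861) = 1/(33592*(1/2608) + 20861) = 1/(4199/326 + 20861) = 1/(6804885/326) = 326/6804885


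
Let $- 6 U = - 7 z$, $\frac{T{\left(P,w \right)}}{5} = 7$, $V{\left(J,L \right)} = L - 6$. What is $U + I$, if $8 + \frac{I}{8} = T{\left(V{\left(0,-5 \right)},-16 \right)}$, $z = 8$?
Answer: $\frac{676}{3} \approx 225.33$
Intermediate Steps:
$V{\left(J,L \right)} = -6 + L$ ($V{\left(J,L \right)} = L - 6 = -6 + L$)
$T{\left(P,w \right)} = 35$ ($T{\left(P,w \right)} = 5 \cdot 7 = 35$)
$U = \frac{28}{3}$ ($U = - \frac{\left(-7\right) 8}{6} = \left(- \frac{1}{6}\right) \left(-56\right) = \frac{28}{3} \approx 9.3333$)
$I = 216$ ($I = -64 + 8 \cdot 35 = -64 + 280 = 216$)
$U + I = \frac{28}{3} + 216 = \frac{676}{3}$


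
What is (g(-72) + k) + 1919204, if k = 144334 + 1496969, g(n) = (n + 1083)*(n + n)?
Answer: 3414923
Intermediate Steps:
g(n) = 2*n*(1083 + n) (g(n) = (1083 + n)*(2*n) = 2*n*(1083 + n))
k = 1641303
(g(-72) + k) + 1919204 = (2*(-72)*(1083 - 72) + 1641303) + 1919204 = (2*(-72)*1011 + 1641303) + 1919204 = (-145584 + 1641303) + 1919204 = 1495719 + 1919204 = 3414923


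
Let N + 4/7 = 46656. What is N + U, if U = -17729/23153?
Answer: 7561367861/162071 ≈ 46655.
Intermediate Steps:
N = 326588/7 (N = -4/7 + 46656 = 326588/7 ≈ 46655.)
U = -17729/23153 (U = -17729*1/23153 = -17729/23153 ≈ -0.76573)
N + U = 326588/7 - 17729/23153 = 7561367861/162071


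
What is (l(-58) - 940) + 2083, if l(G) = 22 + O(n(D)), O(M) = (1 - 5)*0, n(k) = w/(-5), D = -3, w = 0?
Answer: 1165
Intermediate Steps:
n(k) = 0 (n(k) = 0/(-5) = 0*(-⅕) = 0)
O(M) = 0 (O(M) = -4*0 = 0)
l(G) = 22 (l(G) = 22 + 0 = 22)
(l(-58) - 940) + 2083 = (22 - 940) + 2083 = -918 + 2083 = 1165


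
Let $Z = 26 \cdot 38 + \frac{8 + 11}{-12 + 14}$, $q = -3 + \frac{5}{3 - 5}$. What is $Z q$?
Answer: $- \frac{21945}{4} \approx -5486.3$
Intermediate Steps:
$q = - \frac{11}{2}$ ($q = -3 + \frac{5}{-2} = -3 + 5 \left(- \frac{1}{2}\right) = -3 - \frac{5}{2} = - \frac{11}{2} \approx -5.5$)
$Z = \frac{1995}{2}$ ($Z = 988 + \frac{19}{2} = \frac{1995}{2} \approx 997.5$)
$Z q = \frac{1995}{2} \left(- \frac{11}{2}\right) = - \frac{21945}{4}$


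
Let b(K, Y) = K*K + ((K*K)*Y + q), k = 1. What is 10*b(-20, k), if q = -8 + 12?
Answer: 8040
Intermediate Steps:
q = 4
b(K, Y) = 4 + K² + Y*K² (b(K, Y) = K*K + ((K*K)*Y + 4) = K² + (K²*Y + 4) = K² + (Y*K² + 4) = K² + (4 + Y*K²) = 4 + K² + Y*K²)
10*b(-20, k) = 10*(4 + (-20)² + 1*(-20)²) = 10*(4 + 400 + 1*400) = 10*(4 + 400 + 400) = 10*804 = 8040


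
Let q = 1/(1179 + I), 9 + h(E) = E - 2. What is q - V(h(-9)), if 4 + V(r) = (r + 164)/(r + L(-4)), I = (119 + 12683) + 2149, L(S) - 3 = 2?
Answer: 219369/16130 ≈ 13.600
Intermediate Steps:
L(S) = 5 (L(S) = 3 + 2 = 5)
I = 14951 (I = 12802 + 2149 = 14951)
h(E) = -11 + E (h(E) = -9 + (E - 2) = -9 + (-2 + E) = -11 + E)
V(r) = -4 + (164 + r)/(5 + r) (V(r) = -4 + (r + 164)/(r + 5) = -4 + (164 + r)/(5 + r))
q = 1/16130 (q = 1/(1179 + 14951) = 1/16130 ≈ 6.1996e-5)
q - V(h(-9)) = 1/16130 - 3*(48 - (-11 - 9))/(5 + (-11 - 9)) = 1/16130 - 3*(48 - 1*(-20))/(5 - 20) = 1/16130 - 3*(48 + 20)/(-15) = 1/16130 - 3*(-1)*68/15 = 1/16130 - 1*(-68/5) = 1/16130 + 68/5 = 219369/16130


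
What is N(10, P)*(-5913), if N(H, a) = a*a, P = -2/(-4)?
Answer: -5913/4 ≈ -1478.3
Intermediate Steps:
P = ½ (P = -2*(-¼) = ½ ≈ 0.50000)
N(H, a) = a²
N(10, P)*(-5913) = (½)²*(-5913) = (¼)*(-5913) = -5913/4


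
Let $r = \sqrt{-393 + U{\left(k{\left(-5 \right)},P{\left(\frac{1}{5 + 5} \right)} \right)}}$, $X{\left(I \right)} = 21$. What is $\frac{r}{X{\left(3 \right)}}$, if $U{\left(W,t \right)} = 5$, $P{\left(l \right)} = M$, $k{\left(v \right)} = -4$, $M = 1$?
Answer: $\frac{2 i \sqrt{97}}{21} \approx 0.93799 i$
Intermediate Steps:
$P{\left(l \right)} = 1$
$r = 2 i \sqrt{97}$ ($r = \sqrt{-393 + 5} = \sqrt{-388} = 2 i \sqrt{97} \approx 19.698 i$)
$\frac{r}{X{\left(3 \right)}} = \frac{2 i \sqrt{97}}{21}$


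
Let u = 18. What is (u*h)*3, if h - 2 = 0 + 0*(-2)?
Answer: 108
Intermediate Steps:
h = 2 (h = 2 + (0 + 0*(-2)) = 2 + (0 + 0) = 2 + 0 = 2)
(u*h)*3 = (18*2)*3 = 36*3 = 108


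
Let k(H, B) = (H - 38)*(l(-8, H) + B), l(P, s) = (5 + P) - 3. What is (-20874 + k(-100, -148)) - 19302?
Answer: -18924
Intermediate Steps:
l(P, s) = 2 + P
k(H, B) = (-38 + H)*(-6 + B) (k(H, B) = (H - 38)*((2 - 8) + B) = (-38 + H)*(-6 + B))
(-20874 + k(-100, -148)) - 19302 = (-20874 + (228 - 38*(-148) - 6*(-100) - 148*(-100))) - 19302 = (-20874 + (228 + 5624 + 600 + 14800)) - 19302 = (-20874 + 21252) - 19302 = 378 - 19302 = -18924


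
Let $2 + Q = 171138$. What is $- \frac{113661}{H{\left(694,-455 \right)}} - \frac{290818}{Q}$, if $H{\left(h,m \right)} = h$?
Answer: $- \frac{4913329147}{29692096} \approx -165.48$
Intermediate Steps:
$Q = 171136$ ($Q = -2 + 171138 = 171136$)
$- \frac{113661}{H{\left(694,-455 \right)}} - \frac{290818}{Q} = - \frac{113661}{694} - \frac{290818}{171136} = \left(-113661\right) \frac{1}{694} - \frac{145409}{85568} = - \frac{113661}{694} - \frac{145409}{85568} = - \frac{4913329147}{29692096}$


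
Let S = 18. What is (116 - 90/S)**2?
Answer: 12321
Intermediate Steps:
(116 - 90/S)**2 = (116 - 90/18)**2 = (116 - 90*1/18)**2 = (116 - 5)**2 = 111**2 = 12321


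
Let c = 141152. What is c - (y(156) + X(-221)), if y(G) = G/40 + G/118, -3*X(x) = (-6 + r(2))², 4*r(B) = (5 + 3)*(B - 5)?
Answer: 83304919/590 ≈ 1.4119e+5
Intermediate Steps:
r(B) = -10 + 2*B (r(B) = ((5 + 3)*(B - 5))/4 = (8*(-5 + B))/4 = (-40 + 8*B)/4 = -10 + 2*B)
X(x) = -48 (X(x) = -(-6 + (-10 + 2*2))²/3 = -(-6 + (-10 + 4))²/3 = -(-6 - 6)²/3 = -⅓*(-12)² = -⅓*144 = -48)
y(G) = 79*G/2360 (y(G) = G*(1/40) + G*(1/118) = G/40 + G/118 = 79*G/2360)
c - (y(156) + X(-221)) = 141152 - ((79/2360)*156 - 48) = 141152 - (3081/590 - 48) = 141152 - 1*(-25239/590) = 141152 + 25239/590 = 83304919/590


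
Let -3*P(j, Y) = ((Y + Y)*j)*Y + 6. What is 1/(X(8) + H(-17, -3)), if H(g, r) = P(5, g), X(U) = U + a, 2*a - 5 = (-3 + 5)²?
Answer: -6/5717 ≈ -0.0010495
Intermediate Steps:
a = 9/2 (a = 5/2 + (-3 + 5)²/2 = 5/2 + (½)*2² = 5/2 + (½)*4 = 5/2 + 2 = 9/2 ≈ 4.5000)
P(j, Y) = -2 - 2*j*Y²/3 (P(j, Y) = -(((Y + Y)*j)*Y + 6)/3 = -(((2*Y)*j)*Y + 6)/3 = -((2*Y*j)*Y + 6)/3 = -(2*j*Y² + 6)/3 = -(6 + 2*j*Y²)/3 = -2 - 2*j*Y²/3)
X(U) = 9/2 + U (X(U) = U + 9/2 = 9/2 + U)
H(g, r) = -2 - 10*g²/3 (H(g, r) = -2 - ⅔*5*g² = -2 - 10*g²/3)
1/(X(8) + H(-17, -3)) = 1/((9/2 + 8) + (-2 - 10/3*(-17)²)) = 1/(25/2 + (-2 - 10/3*289)) = 1/(25/2 + (-2 - 2890/3)) = 1/(25/2 - 2896/3) = 1/(-5717/6) = -6/5717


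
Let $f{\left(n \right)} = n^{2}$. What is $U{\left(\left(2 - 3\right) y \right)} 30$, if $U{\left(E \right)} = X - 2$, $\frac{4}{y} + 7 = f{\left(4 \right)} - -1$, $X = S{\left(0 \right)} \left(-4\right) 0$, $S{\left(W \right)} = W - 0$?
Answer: $-60$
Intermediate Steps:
$S{\left(W \right)} = W$ ($S{\left(W \right)} = W + 0 = W$)
$X = 0$ ($X = 0 \left(-4\right) 0 = 0 \cdot 0 = 0$)
$y = \frac{2}{5}$ ($y = \frac{4}{-7 - \left(-1 - 4^{2}\right)} = \frac{4}{-7 + \left(16 + 1\right)} = \frac{4}{-7 + 17} = \frac{4}{10} = 4 \cdot \frac{1}{10} = \frac{2}{5} \approx 0.4$)
$U{\left(E \right)} = -2$ ($U{\left(E \right)} = 0 - 2 = -2$)
$U{\left(\left(2 - 3\right) y \right)} 30 = \left(-2\right) 30 = -60$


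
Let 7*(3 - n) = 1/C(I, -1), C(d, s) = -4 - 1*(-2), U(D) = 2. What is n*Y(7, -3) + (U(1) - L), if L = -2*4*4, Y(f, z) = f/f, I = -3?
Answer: 519/14 ≈ 37.071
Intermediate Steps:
Y(f, z) = 1
C(d, s) = -2 (C(d, s) = -4 + 2 = -2)
L = -32 (L = -8*4 = -32)
n = 43/14 (n = 3 - 1/7/(-2) = 3 - 1/7*(-1/2) = 3 + 1/14 = 43/14 ≈ 3.0714)
n*Y(7, -3) + (U(1) - L) = (43/14)*1 + (2 - 1*(-32)) = 43/14 + (2 + 32) = 43/14 + 34 = 519/14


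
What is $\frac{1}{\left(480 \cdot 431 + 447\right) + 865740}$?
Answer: $\frac{1}{1073067} \approx 9.3191 \cdot 10^{-7}$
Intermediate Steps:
$\frac{1}{\left(480 \cdot 431 + 447\right) + 865740} = \frac{1}{\left(206880 + 447\right) + 865740} = \frac{1}{207327 + 865740} = \frac{1}{1073067}$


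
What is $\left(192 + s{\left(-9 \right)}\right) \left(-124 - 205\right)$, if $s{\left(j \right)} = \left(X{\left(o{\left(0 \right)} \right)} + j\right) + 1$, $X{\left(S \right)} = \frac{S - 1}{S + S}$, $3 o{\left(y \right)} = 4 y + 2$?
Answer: $- \frac{241815}{4} \approx -60454.0$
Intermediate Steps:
$o{\left(y \right)} = \frac{2}{3} + \frac{4 y}{3}$ ($o{\left(y \right)} = \frac{4 y + 2}{3} = \frac{2 + 4 y}{3} = \frac{2}{3} + \frac{4 y}{3}$)
$X{\left(S \right)} = \frac{-1 + S}{2 S}$
$s{\left(j \right)} = \frac{3}{4} + j$ ($s{\left(j \right)} = \left(\frac{-1 + \left(\frac{2}{3} + \frac{4}{3} \cdot 0\right)}{2 \left(\frac{2}{3} + \frac{4}{3} \cdot 0\right)} + j\right) + 1 = \left(\frac{-1 + \left(\frac{2}{3} + 0\right)}{2 \left(\frac{2}{3} + 0\right)} + j\right) + 1 = \left(\frac{-1 + \frac{2}{3}}{2 \cdot \frac{2}{3}} + j\right) + 1 = \left(\frac{1}{2} \cdot \frac{3}{2} \left(- \frac{1}{3}\right) + j\right) + 1 = \left(- \frac{1}{4} + j\right) + 1 = \frac{3}{4} + j$)
$\left(192 + s{\left(-9 \right)}\right) \left(-124 - 205\right) = \left(192 + \left(\frac{3}{4} - 9\right)\right) \left(-124 - 205\right) = \left(192 - \frac{33}{4}\right) \left(-124 - 205\right) = \frac{735}{4} \left(-329\right) = - \frac{241815}{4}$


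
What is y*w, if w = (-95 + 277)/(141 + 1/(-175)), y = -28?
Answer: -34300/949 ≈ -36.143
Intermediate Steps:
w = 1225/949 (w = 182/(141 - 1/175) = 182/(24674/175) = 182*(175/24674) = 1225/949 ≈ 1.2908)
y*w = -28*1225/949 = -34300/949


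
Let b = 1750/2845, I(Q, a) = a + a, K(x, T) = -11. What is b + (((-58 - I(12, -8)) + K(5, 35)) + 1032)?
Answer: 557401/569 ≈ 979.62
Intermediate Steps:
I(Q, a) = 2*a
b = 350/569 (b = 1750*(1/2845) = 350/569 ≈ 0.61511)
b + (((-58 - I(12, -8)) + K(5, 35)) + 1032) = 350/569 + (((-58 - 2*(-8)) - 11) + 1032) = 350/569 + (((-58 - 1*(-16)) - 11) + 1032) = 350/569 + (((-58 + 16) - 11) + 1032) = 350/569 + ((-42 - 11) + 1032) = 350/569 + (-53 + 1032) = 350/569 + 979 = 557401/569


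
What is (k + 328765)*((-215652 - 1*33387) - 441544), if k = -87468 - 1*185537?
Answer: -38506908080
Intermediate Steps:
k = -273005 (k = -87468 - 185537 = -273005)
(k + 328765)*((-215652 - 1*33387) - 441544) = (-273005 + 328765)*((-215652 - 1*33387) - 441544) = 55760*((-215652 - 33387) - 441544) = 55760*(-249039 - 441544) = 55760*(-690583) = -38506908080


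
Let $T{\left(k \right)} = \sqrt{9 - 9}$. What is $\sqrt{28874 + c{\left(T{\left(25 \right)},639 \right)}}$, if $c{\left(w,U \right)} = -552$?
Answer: $119 \sqrt{2} \approx 168.29$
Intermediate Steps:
$T{\left(k \right)} = 0$ ($T{\left(k \right)} = \sqrt{0} = 0$)
$\sqrt{28874 + c{\left(T{\left(25 \right)},639 \right)}} = \sqrt{28874 - 552} = \sqrt{28322} = 119 \sqrt{2}$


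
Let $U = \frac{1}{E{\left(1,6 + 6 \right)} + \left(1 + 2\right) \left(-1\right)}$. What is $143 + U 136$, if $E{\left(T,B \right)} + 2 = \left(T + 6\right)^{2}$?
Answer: $\frac{1607}{11} \approx 146.09$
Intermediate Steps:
$E{\left(T,B \right)} = -2 + \left(6 + T\right)^{2}$ ($E{\left(T,B \right)} = -2 + \left(T + 6\right)^{2} = -2 + \left(6 + T\right)^{2}$)
$U = \frac{1}{44}$ ($U = \frac{1}{\left(-2 + \left(6 + 1\right)^{2}\right) + \left(1 + 2\right) \left(-1\right)} = \frac{1}{\left(-2 + 7^{2}\right) + 3 \left(-1\right)} = \frac{1}{\left(-2 + 49\right) - 3} = \frac{1}{47 - 3} = \frac{1}{44} \approx 0.022727$)
$143 + U 136 = 143 + \frac{1}{44} \cdot 136 = 143 + \frac{34}{11} = \frac{1607}{11}$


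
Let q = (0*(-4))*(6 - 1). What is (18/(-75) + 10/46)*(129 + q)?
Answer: -1677/575 ≈ -2.9165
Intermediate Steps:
q = 0 (q = 0*5 = 0)
(18/(-75) + 10/46)*(129 + q) = (18/(-75) + 10/46)*(129 + 0) = (18*(-1/75) + 10*(1/46))*129 = (-6/25 + 5/23)*129 = -13/575*129 = -1677/575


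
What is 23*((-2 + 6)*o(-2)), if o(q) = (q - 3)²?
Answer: 2300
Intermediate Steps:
o(q) = (-3 + q)²
23*((-2 + 6)*o(-2)) = 23*((-2 + 6)*(-3 - 2)²) = 23*(4*(-5)²) = 23*(4*25) = 23*100 = 2300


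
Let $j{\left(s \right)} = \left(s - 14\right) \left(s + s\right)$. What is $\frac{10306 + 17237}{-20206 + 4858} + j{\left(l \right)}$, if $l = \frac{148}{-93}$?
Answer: $\frac{2116380731}{44248284} \approx 47.83$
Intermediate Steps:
$l = - \frac{148}{93}$ ($l = 148 \left(- \frac{1}{93}\right) = - \frac{148}{93} \approx -1.5914$)
$j{\left(s \right)} = 2 s \left(-14 + s\right)$ ($j{\left(s \right)} = \left(-14 + s\right) 2 s = 2 s \left(-14 + s\right)$)
$\frac{10306 + 17237}{-20206 + 4858} + j{\left(l \right)} = \frac{10306 + 17237}{-20206 + 4858} + 2 \left(- \frac{148}{93}\right) \left(-14 - \frac{148}{93}\right) = \frac{27543}{-15348} + 2 \left(- \frac{148}{93}\right) \left(- \frac{1450}{93}\right) = 27543 \left(- \frac{1}{15348}\right) + \frac{429200}{8649} = - \frac{9181}{5116} + \frac{429200}{8649} = \frac{2116380731}{44248284}$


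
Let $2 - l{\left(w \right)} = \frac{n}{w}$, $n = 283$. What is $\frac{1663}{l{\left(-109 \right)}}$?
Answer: $\frac{181267}{501} \approx 361.81$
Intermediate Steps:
$l{\left(w \right)} = 2 - \frac{283}{w}$
$\frac{1663}{l{\left(-109 \right)}} = \frac{1663}{2 - \frac{283}{-109}} = \frac{1663}{2 - - \frac{283}{109}} = \frac{1663}{2 + \frac{283}{109}} = \frac{1663}{\frac{501}{109}} = 1663 \cdot \frac{109}{501} = \frac{181267}{501}$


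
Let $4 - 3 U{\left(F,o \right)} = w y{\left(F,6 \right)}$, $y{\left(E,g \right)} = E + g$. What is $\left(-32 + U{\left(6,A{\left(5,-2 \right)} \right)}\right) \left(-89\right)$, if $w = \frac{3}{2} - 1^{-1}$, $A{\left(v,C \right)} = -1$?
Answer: $\frac{8722}{3} \approx 2907.3$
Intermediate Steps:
$w = \frac{1}{2}$ ($w = 3 \cdot \frac{1}{2} - 1 = \frac{3}{2} - 1 = \frac{1}{2} \approx 0.5$)
$U{\left(F,o \right)} = \frac{1}{3} - \frac{F}{6}$ ($U{\left(F,o \right)} = \frac{4}{3} - \frac{\frac{1}{2} \left(F + 6\right)}{3} = \frac{4}{3} - \frac{\frac{1}{2} \left(6 + F\right)}{3} = \frac{4}{3} - \frac{3 + \frac{F}{2}}{3} = \frac{4}{3} - \left(1 + \frac{F}{6}\right) = \frac{1}{3} - \frac{F}{6}$)
$\left(-32 + U{\left(6,A{\left(5,-2 \right)} \right)}\right) \left(-89\right) = \left(-32 + \left(\frac{1}{3} - 1\right)\right) \left(-89\right) = \left(-32 - \frac{2}{3}\right) \left(-89\right) = \left(- \frac{98}{3}\right) \left(-89\right) = \frac{8722}{3}$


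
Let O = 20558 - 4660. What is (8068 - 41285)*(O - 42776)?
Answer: 892806526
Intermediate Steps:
O = 15898
(8068 - 41285)*(O - 42776) = (8068 - 41285)*(15898 - 42776) = -33217*(-26878) = 892806526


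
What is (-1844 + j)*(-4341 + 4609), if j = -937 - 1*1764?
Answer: -1218060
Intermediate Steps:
j = -2701 (j = -937 - 1764 = -2701)
(-1844 + j)*(-4341 + 4609) = (-1844 - 2701)*(-4341 + 4609) = -4545*268 = -1218060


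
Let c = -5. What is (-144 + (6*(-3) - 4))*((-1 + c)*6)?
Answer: 5976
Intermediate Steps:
(-144 + (6*(-3) - 4))*((-1 + c)*6) = (-144 + (6*(-3) - 4))*((-1 - 5)*6) = (-144 + (-18 - 4))*(-6*6) = (-144 - 22)*(-36) = -166*(-36) = 5976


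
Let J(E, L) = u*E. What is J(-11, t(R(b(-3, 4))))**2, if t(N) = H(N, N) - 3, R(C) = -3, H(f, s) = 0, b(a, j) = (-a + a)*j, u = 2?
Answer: 484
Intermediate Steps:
b(a, j) = 0 (b(a, j) = 0*j = 0)
t(N) = -3 (t(N) = 0 - 3 = -3)
J(E, L) = 2*E
J(-11, t(R(b(-3, 4))))**2 = (2*(-11))**2 = (-22)**2 = 484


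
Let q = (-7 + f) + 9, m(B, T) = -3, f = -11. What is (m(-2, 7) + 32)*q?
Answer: -261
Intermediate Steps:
q = -9 (q = (-7 - 11) + 9 = -18 + 9 = -9)
(m(-2, 7) + 32)*q = (-3 + 32)*(-9) = 29*(-9) = -261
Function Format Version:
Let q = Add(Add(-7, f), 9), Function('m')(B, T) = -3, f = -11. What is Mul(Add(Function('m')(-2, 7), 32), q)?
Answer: -261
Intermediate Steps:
q = -9 (q = Add(Add(-7, -11), 9) = Add(-18, 9) = -9)
Mul(Add(Function('m')(-2, 7), 32), q) = Mul(Add(-3, 32), -9) = Mul(29, -9) = -261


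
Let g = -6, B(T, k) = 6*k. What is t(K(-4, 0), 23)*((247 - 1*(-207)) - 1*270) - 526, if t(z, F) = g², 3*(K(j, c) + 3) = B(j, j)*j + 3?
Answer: 6098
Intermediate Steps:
K(j, c) = -2 + 2*j² (K(j, c) = -3 + ((6*j)*j + 3)/3 = -3 + (6*j² + 3)/3 = -3 + (3 + 6*j²)/3 = -3 + (1 + 2*j²) = -2 + 2*j²)
t(z, F) = 36 (t(z, F) = (-6)² = 36)
t(K(-4, 0), 23)*((247 - 1*(-207)) - 1*270) - 526 = 36*((247 - 1*(-207)) - 1*270) - 526 = 36*((247 + 207) - 270) - 526 = 36*(454 - 270) - 526 = 36*184 - 526 = 6624 - 526 = 6098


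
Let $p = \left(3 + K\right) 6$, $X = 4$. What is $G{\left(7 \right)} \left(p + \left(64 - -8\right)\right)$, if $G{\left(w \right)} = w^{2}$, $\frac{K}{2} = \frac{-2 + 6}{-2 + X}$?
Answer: $5586$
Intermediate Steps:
$K = 4$ ($K = 2 \frac{-2 + 6}{-2 + 4} = 2 \cdot \frac{4}{2} = 2 \cdot 4 \cdot \frac{1}{2} = 2 \cdot 2 = 4$)
$p = 42$ ($p = \left(3 + 4\right) 6 = 7 \cdot 6 = 42$)
$G{\left(7 \right)} \left(p + \left(64 - -8\right)\right) = 7^{2} \left(42 + \left(64 - -8\right)\right) = 49 \left(42 + \left(64 + 8\right)\right) = 49 \left(42 + 72\right) = 49 \cdot 114 = 5586$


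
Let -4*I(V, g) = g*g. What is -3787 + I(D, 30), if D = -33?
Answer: -4012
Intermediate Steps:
I(V, g) = -g²/4 (I(V, g) = -g*g/4 = -g²/4)
-3787 + I(D, 30) = -3787 - ¼*30² = -3787 - ¼*900 = -3787 - 225 = -4012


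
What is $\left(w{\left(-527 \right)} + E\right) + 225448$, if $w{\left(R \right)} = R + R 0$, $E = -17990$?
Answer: $206931$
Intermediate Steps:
$w{\left(R \right)} = R$ ($w{\left(R \right)} = R + 0 = R$)
$\left(w{\left(-527 \right)} + E\right) + 225448 = \left(-527 - 17990\right) + 225448 = -18517 + 225448 = 206931$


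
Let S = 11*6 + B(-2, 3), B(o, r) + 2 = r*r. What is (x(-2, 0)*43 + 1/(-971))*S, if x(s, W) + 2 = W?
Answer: -6096011/971 ≈ -6278.1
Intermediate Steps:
B(o, r) = -2 + r² (B(o, r) = -2 + r*r = -2 + r²)
x(s, W) = -2 + W
S = 73 (S = 11*6 + (-2 + 3²) = 66 + (-2 + 9) = 66 + 7 = 73)
(x(-2, 0)*43 + 1/(-971))*S = ((-2 + 0)*43 + 1/(-971))*73 = (-2*43 - 1/971)*73 = (-86 - 1/971)*73 = -83507/971*73 = -6096011/971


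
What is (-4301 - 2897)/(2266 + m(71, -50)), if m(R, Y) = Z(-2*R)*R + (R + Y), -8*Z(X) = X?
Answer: -28792/14189 ≈ -2.0292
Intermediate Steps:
Z(X) = -X/8
m(R, Y) = R + Y + R²/4 (m(R, Y) = (-(-1)*R/4)*R + (R + Y) = (R/4)*R + (R + Y) = R²/4 + (R + Y) = R + Y + R²/4)
(-4301 - 2897)/(2266 + m(71, -50)) = (-4301 - 2897)/(2266 + (71 - 50 + (¼)*71²)) = -7198/(2266 + (71 - 50 + (¼)*5041)) = -7198/(2266 + (71 - 50 + 5041/4)) = -7198/(2266 + 5125/4) = -7198/14189/4 = -7198*4/14189 = -28792/14189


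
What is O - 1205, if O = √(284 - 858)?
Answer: -1205 + I*√574 ≈ -1205.0 + 23.958*I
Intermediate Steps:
O = I*√574 (O = √(-574) = I*√574 ≈ 23.958*I)
O - 1205 = I*√574 - 1205 = -1205 + I*√574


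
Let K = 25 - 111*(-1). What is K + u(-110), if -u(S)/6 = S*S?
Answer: -72464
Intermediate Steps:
u(S) = -6*S**2 (u(S) = -6*S*S = -6*S**2)
K = 136 (K = 25 + 111 = 136)
K + u(-110) = 136 - 6*(-110)**2 = 136 - 6*12100 = 136 - 72600 = -72464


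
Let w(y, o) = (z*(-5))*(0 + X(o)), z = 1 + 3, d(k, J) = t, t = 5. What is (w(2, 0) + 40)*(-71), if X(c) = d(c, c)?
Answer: 4260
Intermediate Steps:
d(k, J) = 5
z = 4
X(c) = 5
w(y, o) = -100 (w(y, o) = (4*(-5))*(0 + 5) = -20*5 = -100)
(w(2, 0) + 40)*(-71) = (-100 + 40)*(-71) = -60*(-71) = 4260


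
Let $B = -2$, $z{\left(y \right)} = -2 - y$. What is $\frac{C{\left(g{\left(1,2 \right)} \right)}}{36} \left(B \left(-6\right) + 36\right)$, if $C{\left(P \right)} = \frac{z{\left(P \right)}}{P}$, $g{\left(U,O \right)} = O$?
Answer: $- \frac{8}{3} \approx -2.6667$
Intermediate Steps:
$C{\left(P \right)} = \frac{-2 - P}{P}$
$\frac{C{\left(g{\left(1,2 \right)} \right)}}{36} \left(B \left(-6\right) + 36\right) = \frac{\frac{1}{2} \left(-2 - 2\right)}{36} \left(\left(-2\right) \left(-6\right) + 36\right) = \frac{-2 - 2}{2} \cdot \frac{1}{36} \left(12 + 36\right) = \frac{1}{2} \left(-4\right) \frac{1}{36} \cdot 48 = \left(-2\right) \frac{1}{36} \cdot 48 = \left(- \frac{1}{18}\right) 48 = - \frac{8}{3}$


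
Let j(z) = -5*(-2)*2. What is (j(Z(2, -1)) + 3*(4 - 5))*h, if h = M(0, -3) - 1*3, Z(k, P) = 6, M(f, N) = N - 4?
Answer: -170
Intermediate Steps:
M(f, N) = -4 + N
h = -10 (h = (-4 - 3) - 1*3 = -7 - 3 = -10)
j(z) = 20 (j(z) = 10*2 = 20)
(j(Z(2, -1)) + 3*(4 - 5))*h = (20 + 3*(4 - 5))*(-10) = (20 + 3*(-1))*(-10) = (20 - 3)*(-10) = 17*(-10) = -170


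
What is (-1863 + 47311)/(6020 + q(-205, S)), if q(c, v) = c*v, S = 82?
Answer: -1748/415 ≈ -4.2121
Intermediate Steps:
(-1863 + 47311)/(6020 + q(-205, S)) = (-1863 + 47311)/(6020 - 205*82) = 45448/(6020 - 16810) = 45448/(-10790) = 45448*(-1/10790) = -1748/415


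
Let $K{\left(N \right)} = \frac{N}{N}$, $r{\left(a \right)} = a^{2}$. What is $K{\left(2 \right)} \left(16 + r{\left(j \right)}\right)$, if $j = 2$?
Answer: $20$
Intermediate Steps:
$K{\left(N \right)} = 1$
$K{\left(2 \right)} \left(16 + r{\left(j \right)}\right) = 1 \left(16 + 2^{2}\right) = 1 \left(16 + 4\right) = 1 \cdot 20 = 20$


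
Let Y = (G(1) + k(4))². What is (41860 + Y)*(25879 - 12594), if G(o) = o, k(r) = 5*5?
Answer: 565090760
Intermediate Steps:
k(r) = 25
Y = 676 (Y = (1 + 25)² = 26² = 676)
(41860 + Y)*(25879 - 12594) = (41860 + 676)*(25879 - 12594) = 42536*13285 = 565090760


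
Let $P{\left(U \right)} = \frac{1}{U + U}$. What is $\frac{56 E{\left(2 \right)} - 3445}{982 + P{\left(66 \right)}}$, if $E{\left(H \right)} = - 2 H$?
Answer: $- \frac{484308}{129625} \approx -3.7362$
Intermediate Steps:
$P{\left(U \right)} = \frac{1}{2 U}$
$\frac{56 E{\left(2 \right)} - 3445}{982 + P{\left(66 \right)}} = \frac{56 \left(\left(-2\right) 2\right) - 3445}{982 + \frac{1}{2 \cdot 66}} = \frac{56 \left(-4\right) - 3445}{982 + \frac{1}{2} \cdot \frac{1}{66}} = \frac{-224 - 3445}{982 + \frac{1}{132}} = - \frac{3669}{\frac{129625}{132}} = \left(-3669\right) \frac{132}{129625} = - \frac{484308}{129625}$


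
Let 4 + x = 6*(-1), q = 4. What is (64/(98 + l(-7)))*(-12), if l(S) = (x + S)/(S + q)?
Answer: -2304/311 ≈ -7.4084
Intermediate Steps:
x = -10 (x = -4 + 6*(-1) = -4 - 6 = -10)
l(S) = (-10 + S)/(4 + S) (l(S) = (-10 + S)/(S + 4) = (-10 + S)/(4 + S))
(64/(98 + l(-7)))*(-12) = (64/(98 + (-10 - 7)/(4 - 7)))*(-12) = (64/(98 - 17/(-3)))*(-12) = (64/(98 - 1/3*(-17)))*(-12) = (64/(98 + 17/3))*(-12) = (64/(311/3))*(-12) = ((3/311)*64)*(-12) = (192/311)*(-12) = -2304/311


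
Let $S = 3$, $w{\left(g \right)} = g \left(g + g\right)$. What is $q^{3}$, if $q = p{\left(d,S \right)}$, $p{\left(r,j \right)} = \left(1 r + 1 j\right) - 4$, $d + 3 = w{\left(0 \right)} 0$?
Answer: $-64$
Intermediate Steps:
$w{\left(g \right)} = 2 g^{2}$ ($w{\left(g \right)} = g 2 g = 2 g^{2}$)
$d = -3$ ($d = -3 + 2 \cdot 0^{2} \cdot 0 = -3 + 2 \cdot 0 \cdot 0 = -3 + 0 \cdot 0 = -3 + 0 = -3$)
$p{\left(r,j \right)} = -4 + j + r$ ($p{\left(r,j \right)} = \left(r + j\right) - 4 = \left(j + r\right) - 4 = -4 + j + r$)
$q = -4$ ($q = -4 + 3 - 3 = -4$)
$q^{3} = \left(-4\right)^{3} = -64$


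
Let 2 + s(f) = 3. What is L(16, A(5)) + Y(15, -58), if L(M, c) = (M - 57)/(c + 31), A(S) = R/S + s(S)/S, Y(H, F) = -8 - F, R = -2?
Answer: 7495/154 ≈ 48.669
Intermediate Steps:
s(f) = 1 (s(f) = -2 + 3 = 1)
A(S) = -1/S (A(S) = -2/S + 1/S = -1/S)
L(M, c) = (-57 + M)/(31 + c)
L(16, A(5)) + Y(15, -58) = (-57 + 16)/(31 - 1/5) + (-8 - 1*(-58)) = -41/(31 - 1*⅕) + (-8 + 58) = -41/(31 - ⅕) + 50 = -41/(154/5) + 50 = (5/154)*(-41) + 50 = -205/154 + 50 = 7495/154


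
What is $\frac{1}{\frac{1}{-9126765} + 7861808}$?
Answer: $\frac{9126765}{71752874091119} \approx 1.272 \cdot 10^{-7}$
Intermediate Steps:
$\frac{1}{\frac{1}{-9126765} + 7861808} = \frac{1}{- \frac{1}{9126765} + 7861808} = \frac{1}{\frac{71752874091119}{9126765}} = \frac{9126765}{71752874091119}$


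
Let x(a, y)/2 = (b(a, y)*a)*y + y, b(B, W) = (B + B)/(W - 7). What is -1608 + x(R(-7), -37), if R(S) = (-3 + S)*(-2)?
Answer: -3702/11 ≈ -336.55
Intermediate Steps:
R(S) = 6 - 2*S
b(B, W) = 2*B/(-7 + W) (b(B, W) = (2*B)/(-7 + W) = 2*B/(-7 + W))
x(a, y) = 2*y + 4*y*a²/(-7 + y) (x(a, y) = 2*(((2*a/(-7 + y))*a)*y + y) = 2*((2*a²/(-7 + y))*y + y) = 2*(2*y*a²/(-7 + y) + y) = 2*(y + 2*y*a²/(-7 + y)) = 2*y + 4*y*a²/(-7 + y))
-1608 + x(R(-7), -37) = -1608 + 2*(-37)*(-7 - 37 + 2*(6 - 2*(-7))²)/(-7 - 37) = -1608 + 2*(-37)*(-7 - 37 + 2*(6 + 14)²)/(-44) = -1608 + 2*(-37)*(-1/44)*(-7 - 37 + 2*20²) = -1608 + 2*(-37)*(-1/44)*(-7 - 37 + 2*400) = -1608 + 2*(-37)*(-1/44)*(-7 - 37 + 800) = -1608 + 2*(-37)*(-1/44)*756 = -1608 + 13986/11 = -3702/11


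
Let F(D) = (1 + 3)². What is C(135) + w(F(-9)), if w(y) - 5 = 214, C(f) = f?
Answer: 354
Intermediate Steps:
F(D) = 16 (F(D) = 4² = 16)
w(y) = 219 (w(y) = 5 + 214 = 219)
C(135) + w(F(-9)) = 135 + 219 = 354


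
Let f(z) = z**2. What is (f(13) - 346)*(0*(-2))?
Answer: 0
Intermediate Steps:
(f(13) - 346)*(0*(-2)) = (13**2 - 346)*(0*(-2)) = (169 - 346)*0 = -177*0 = 0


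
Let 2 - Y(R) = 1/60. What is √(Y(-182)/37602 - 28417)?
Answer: I*√4017909187589070/376020 ≈ 168.57*I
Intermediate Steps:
Y(R) = 119/60 (Y(R) = 2 - 1/60 = 119/60)
√(Y(-182)/37602 - 28417) = √((119/60)/37602 - 28417) = √((119/60)*(1/37602) - 28417) = √(119/2256120 - 28417) = √(-64112161921/2256120) = I*√4017909187589070/376020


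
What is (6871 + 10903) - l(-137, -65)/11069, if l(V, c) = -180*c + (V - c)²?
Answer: 196723522/11069 ≈ 17772.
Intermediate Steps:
l(V, c) = (V - c)² - 180*c
(6871 + 10903) - l(-137, -65)/11069 = (6871 + 10903) - ((-137 - 1*(-65))² - 180*(-65))/11069 = 17774 - ((-137 + 65)² + 11700)/11069 = 17774 - ((-72)² + 11700)/11069 = 17774 - (5184 + 11700)/11069 = 17774 - 16884/11069 = 196723522/11069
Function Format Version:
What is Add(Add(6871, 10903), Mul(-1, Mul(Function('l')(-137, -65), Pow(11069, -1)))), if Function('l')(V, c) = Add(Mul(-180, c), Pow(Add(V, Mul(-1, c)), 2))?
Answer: Rational(196723522, 11069) ≈ 17772.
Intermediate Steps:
Function('l')(V, c) = Add(Pow(Add(V, Mul(-1, c)), 2), Mul(-180, c))
Add(Add(6871, 10903), Mul(-1, Mul(Function('l')(-137, -65), Pow(11069, -1)))) = Add(Add(6871, 10903), Mul(-1, Mul(Add(Pow(Add(-137, Mul(-1, -65)), 2), Mul(-180, -65)), Pow(11069, -1)))) = Add(17774, Mul(-1, Mul(Add(Pow(Add(-137, 65), 2), 11700), Rational(1, 11069)))) = Add(17774, Mul(-1, Mul(Add(Pow(-72, 2), 11700), Rational(1, 11069)))) = Add(17774, Mul(-1, Mul(Add(5184, 11700), Rational(1, 11069)))) = Add(17774, Mul(-1, Mul(16884, Rational(1, 11069)))) = Add(17774, Mul(-1, Rational(16884, 11069))) = Add(17774, Rational(-16884, 11069)) = Rational(196723522, 11069)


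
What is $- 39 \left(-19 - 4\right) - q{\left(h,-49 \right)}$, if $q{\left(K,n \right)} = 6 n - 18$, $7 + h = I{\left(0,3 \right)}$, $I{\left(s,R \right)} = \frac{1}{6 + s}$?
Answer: $1209$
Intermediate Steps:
$h = - \frac{41}{6}$ ($h = -7 + \frac{1}{6 + 0} = -7 + \frac{1}{6} = - \frac{41}{6} \approx -6.8333$)
$q{\left(K,n \right)} = -18 + 6 n$
$- 39 \left(-19 - 4\right) - q{\left(h,-49 \right)} = - 39 \left(-19 - 4\right) - \left(-18 + 6 \left(-49\right)\right) = \left(-39\right) \left(-23\right) - \left(-18 - 294\right) = 897 - -312 = 897 + 312 = 1209$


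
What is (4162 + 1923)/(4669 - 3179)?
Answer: 1217/298 ≈ 4.0839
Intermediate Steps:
(4162 + 1923)/(4669 - 3179) = 6085/1490 = 6085*(1/1490) = 1217/298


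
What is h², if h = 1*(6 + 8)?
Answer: 196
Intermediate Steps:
h = 14 (h = 1*14 = 14)
h² = 14² = 196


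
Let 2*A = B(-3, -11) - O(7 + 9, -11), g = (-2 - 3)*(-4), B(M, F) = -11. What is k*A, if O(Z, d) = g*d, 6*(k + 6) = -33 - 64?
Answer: -27797/12 ≈ -2316.4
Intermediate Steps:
g = 20 (g = -5*(-4) = 20)
k = -133/6 (k = -6 + (-33 - 64)/6 = -6 + (⅙)*(-97) = -6 - 97/6 = -133/6 ≈ -22.167)
O(Z, d) = 20*d
A = 209/2 (A = (-11 - 20*(-11))/2 = (-11 - 1*(-220))/2 = (-11 + 220)/2 = (½)*209 = 209/2 ≈ 104.50)
k*A = -133/6*209/2 = -27797/12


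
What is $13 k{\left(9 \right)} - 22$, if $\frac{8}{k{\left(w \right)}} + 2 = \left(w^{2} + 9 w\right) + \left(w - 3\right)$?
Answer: $- \frac{1774}{83} \approx -21.374$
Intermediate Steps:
$k{\left(w \right)} = \frac{8}{-5 + w^{2} + 10 w}$ ($k{\left(w \right)} = \frac{8}{-2 + \left(\left(w^{2} + 9 w\right) + \left(w - 3\right)\right)} = \frac{8}{-2 + \left(\left(w^{2} + 9 w\right) + \left(-3 + w\right)\right)} = \frac{8}{-2 + \left(-3 + w^{2} + 10 w\right)} = \frac{8}{-5 + w^{2} + 10 w}$)
$13 k{\left(9 \right)} - 22 = 13 \frac{8}{-5 + 9^{2} + 10 \cdot 9} - 22 = 13 \frac{8}{-5 + 81 + 90} - 22 = 13 \cdot \frac{8}{166} - 22 = 13 \cdot 8 \cdot \frac{1}{166} - 22 = 13 \cdot \frac{4}{83} - 22 = \frac{52}{83} - 22 = - \frac{1774}{83}$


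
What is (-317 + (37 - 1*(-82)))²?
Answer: 39204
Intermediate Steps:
(-317 + (37 - 1*(-82)))² = (-317 + (37 + 82))² = (-317 + 119)² = (-198)² = 39204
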